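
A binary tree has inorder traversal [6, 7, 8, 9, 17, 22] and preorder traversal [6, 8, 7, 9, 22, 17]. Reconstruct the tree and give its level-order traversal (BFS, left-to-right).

Inorder:  [6, 7, 8, 9, 17, 22]
Preorder: [6, 8, 7, 9, 22, 17]
Algorithm: preorder visits root first, so consume preorder in order;
for each root, split the current inorder slice at that value into
left-subtree inorder and right-subtree inorder, then recurse.
Recursive splits:
  root=6; inorder splits into left=[], right=[7, 8, 9, 17, 22]
  root=8; inorder splits into left=[7], right=[9, 17, 22]
  root=7; inorder splits into left=[], right=[]
  root=9; inorder splits into left=[], right=[17, 22]
  root=22; inorder splits into left=[17], right=[]
  root=17; inorder splits into left=[], right=[]
Reconstructed level-order: [6, 8, 7, 9, 22, 17]


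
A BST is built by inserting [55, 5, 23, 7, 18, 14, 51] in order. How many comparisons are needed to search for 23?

Search path for 23: 55 -> 5 -> 23
Found: True
Comparisons: 3


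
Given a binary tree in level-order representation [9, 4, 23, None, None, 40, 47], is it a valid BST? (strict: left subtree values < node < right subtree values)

Level-order array: [9, 4, 23, None, None, 40, 47]
Validate using subtree bounds (lo, hi): at each node, require lo < value < hi,
then recurse left with hi=value and right with lo=value.
Preorder trace (stopping at first violation):
  at node 9 with bounds (-inf, +inf): OK
  at node 4 with bounds (-inf, 9): OK
  at node 23 with bounds (9, +inf): OK
  at node 40 with bounds (9, 23): VIOLATION
Node 40 violates its bound: not (9 < 40 < 23).
Result: Not a valid BST


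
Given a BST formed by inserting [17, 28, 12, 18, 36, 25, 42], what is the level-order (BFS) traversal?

Tree insertion order: [17, 28, 12, 18, 36, 25, 42]
Tree (level-order array): [17, 12, 28, None, None, 18, 36, None, 25, None, 42]
BFS from the root, enqueuing left then right child of each popped node:
  queue [17] -> pop 17, enqueue [12, 28], visited so far: [17]
  queue [12, 28] -> pop 12, enqueue [none], visited so far: [17, 12]
  queue [28] -> pop 28, enqueue [18, 36], visited so far: [17, 12, 28]
  queue [18, 36] -> pop 18, enqueue [25], visited so far: [17, 12, 28, 18]
  queue [36, 25] -> pop 36, enqueue [42], visited so far: [17, 12, 28, 18, 36]
  queue [25, 42] -> pop 25, enqueue [none], visited so far: [17, 12, 28, 18, 36, 25]
  queue [42] -> pop 42, enqueue [none], visited so far: [17, 12, 28, 18, 36, 25, 42]
Result: [17, 12, 28, 18, 36, 25, 42]


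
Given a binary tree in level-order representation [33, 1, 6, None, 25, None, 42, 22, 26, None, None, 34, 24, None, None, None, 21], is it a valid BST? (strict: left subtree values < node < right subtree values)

Level-order array: [33, 1, 6, None, 25, None, 42, 22, 26, None, None, 34, 24, None, None, None, 21]
Validate using subtree bounds (lo, hi): at each node, require lo < value < hi,
then recurse left with hi=value and right with lo=value.
Preorder trace (stopping at first violation):
  at node 33 with bounds (-inf, +inf): OK
  at node 1 with bounds (-inf, 33): OK
  at node 25 with bounds (1, 33): OK
  at node 22 with bounds (1, 25): OK
  at node 34 with bounds (1, 22): VIOLATION
Node 34 violates its bound: not (1 < 34 < 22).
Result: Not a valid BST


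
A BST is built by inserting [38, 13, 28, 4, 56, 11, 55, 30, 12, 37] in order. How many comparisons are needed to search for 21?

Search path for 21: 38 -> 13 -> 28
Found: False
Comparisons: 3


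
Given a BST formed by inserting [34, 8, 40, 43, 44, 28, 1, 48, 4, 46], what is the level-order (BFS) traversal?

Tree insertion order: [34, 8, 40, 43, 44, 28, 1, 48, 4, 46]
Tree (level-order array): [34, 8, 40, 1, 28, None, 43, None, 4, None, None, None, 44, None, None, None, 48, 46]
BFS from the root, enqueuing left then right child of each popped node:
  queue [34] -> pop 34, enqueue [8, 40], visited so far: [34]
  queue [8, 40] -> pop 8, enqueue [1, 28], visited so far: [34, 8]
  queue [40, 1, 28] -> pop 40, enqueue [43], visited so far: [34, 8, 40]
  queue [1, 28, 43] -> pop 1, enqueue [4], visited so far: [34, 8, 40, 1]
  queue [28, 43, 4] -> pop 28, enqueue [none], visited so far: [34, 8, 40, 1, 28]
  queue [43, 4] -> pop 43, enqueue [44], visited so far: [34, 8, 40, 1, 28, 43]
  queue [4, 44] -> pop 4, enqueue [none], visited so far: [34, 8, 40, 1, 28, 43, 4]
  queue [44] -> pop 44, enqueue [48], visited so far: [34, 8, 40, 1, 28, 43, 4, 44]
  queue [48] -> pop 48, enqueue [46], visited so far: [34, 8, 40, 1, 28, 43, 4, 44, 48]
  queue [46] -> pop 46, enqueue [none], visited so far: [34, 8, 40, 1, 28, 43, 4, 44, 48, 46]
Result: [34, 8, 40, 1, 28, 43, 4, 44, 48, 46]


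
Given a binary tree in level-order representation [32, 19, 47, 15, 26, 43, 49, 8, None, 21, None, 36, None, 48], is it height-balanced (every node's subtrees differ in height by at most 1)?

Tree (level-order array): [32, 19, 47, 15, 26, 43, 49, 8, None, 21, None, 36, None, 48]
Definition: a tree is height-balanced if, at every node, |h(left) - h(right)| <= 1 (empty subtree has height -1).
Bottom-up per-node check:
  node 8: h_left=-1, h_right=-1, diff=0 [OK], height=0
  node 15: h_left=0, h_right=-1, diff=1 [OK], height=1
  node 21: h_left=-1, h_right=-1, diff=0 [OK], height=0
  node 26: h_left=0, h_right=-1, diff=1 [OK], height=1
  node 19: h_left=1, h_right=1, diff=0 [OK], height=2
  node 36: h_left=-1, h_right=-1, diff=0 [OK], height=0
  node 43: h_left=0, h_right=-1, diff=1 [OK], height=1
  node 48: h_left=-1, h_right=-1, diff=0 [OK], height=0
  node 49: h_left=0, h_right=-1, diff=1 [OK], height=1
  node 47: h_left=1, h_right=1, diff=0 [OK], height=2
  node 32: h_left=2, h_right=2, diff=0 [OK], height=3
All nodes satisfy the balance condition.
Result: Balanced


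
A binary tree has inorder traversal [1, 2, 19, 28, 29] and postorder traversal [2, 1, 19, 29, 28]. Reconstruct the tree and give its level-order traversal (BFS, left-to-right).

Inorder:   [1, 2, 19, 28, 29]
Postorder: [2, 1, 19, 29, 28]
Algorithm: postorder visits root last, so walk postorder right-to-left;
each value is the root of the current inorder slice — split it at that
value, recurse on the right subtree first, then the left.
Recursive splits:
  root=28; inorder splits into left=[1, 2, 19], right=[29]
  root=29; inorder splits into left=[], right=[]
  root=19; inorder splits into left=[1, 2], right=[]
  root=1; inorder splits into left=[], right=[2]
  root=2; inorder splits into left=[], right=[]
Reconstructed level-order: [28, 19, 29, 1, 2]


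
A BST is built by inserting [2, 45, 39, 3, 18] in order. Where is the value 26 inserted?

Starting tree (level order): [2, None, 45, 39, None, 3, None, None, 18]
Insertion path: 2 -> 45 -> 39 -> 3 -> 18
Result: insert 26 as right child of 18
Final tree (level order): [2, None, 45, 39, None, 3, None, None, 18, None, 26]


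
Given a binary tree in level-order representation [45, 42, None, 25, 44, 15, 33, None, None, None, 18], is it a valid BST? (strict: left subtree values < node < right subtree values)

Level-order array: [45, 42, None, 25, 44, 15, 33, None, None, None, 18]
Validate using subtree bounds (lo, hi): at each node, require lo < value < hi,
then recurse left with hi=value and right with lo=value.
Preorder trace (stopping at first violation):
  at node 45 with bounds (-inf, +inf): OK
  at node 42 with bounds (-inf, 45): OK
  at node 25 with bounds (-inf, 42): OK
  at node 15 with bounds (-inf, 25): OK
  at node 18 with bounds (15, 25): OK
  at node 33 with bounds (25, 42): OK
  at node 44 with bounds (42, 45): OK
No violation found at any node.
Result: Valid BST


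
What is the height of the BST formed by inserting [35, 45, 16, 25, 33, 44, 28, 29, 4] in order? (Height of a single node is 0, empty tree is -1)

Insertion order: [35, 45, 16, 25, 33, 44, 28, 29, 4]
Tree (level-order array): [35, 16, 45, 4, 25, 44, None, None, None, None, 33, None, None, 28, None, None, 29]
Compute height bottom-up (empty subtree = -1):
  height(4) = 1 + max(-1, -1) = 0
  height(29) = 1 + max(-1, -1) = 0
  height(28) = 1 + max(-1, 0) = 1
  height(33) = 1 + max(1, -1) = 2
  height(25) = 1 + max(-1, 2) = 3
  height(16) = 1 + max(0, 3) = 4
  height(44) = 1 + max(-1, -1) = 0
  height(45) = 1 + max(0, -1) = 1
  height(35) = 1 + max(4, 1) = 5
Height = 5


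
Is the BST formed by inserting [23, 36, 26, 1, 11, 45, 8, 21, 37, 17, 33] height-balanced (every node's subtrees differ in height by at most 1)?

Tree (level-order array): [23, 1, 36, None, 11, 26, 45, 8, 21, None, 33, 37, None, None, None, 17]
Definition: a tree is height-balanced if, at every node, |h(left) - h(right)| <= 1 (empty subtree has height -1).
Bottom-up per-node check:
  node 8: h_left=-1, h_right=-1, diff=0 [OK], height=0
  node 17: h_left=-1, h_right=-1, diff=0 [OK], height=0
  node 21: h_left=0, h_right=-1, diff=1 [OK], height=1
  node 11: h_left=0, h_right=1, diff=1 [OK], height=2
  node 1: h_left=-1, h_right=2, diff=3 [FAIL (|-1-2|=3 > 1)], height=3
  node 33: h_left=-1, h_right=-1, diff=0 [OK], height=0
  node 26: h_left=-1, h_right=0, diff=1 [OK], height=1
  node 37: h_left=-1, h_right=-1, diff=0 [OK], height=0
  node 45: h_left=0, h_right=-1, diff=1 [OK], height=1
  node 36: h_left=1, h_right=1, diff=0 [OK], height=2
  node 23: h_left=3, h_right=2, diff=1 [OK], height=4
Node 1 violates the condition: |-1 - 2| = 3 > 1.
Result: Not balanced


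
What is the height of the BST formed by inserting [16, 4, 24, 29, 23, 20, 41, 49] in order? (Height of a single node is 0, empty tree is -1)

Insertion order: [16, 4, 24, 29, 23, 20, 41, 49]
Tree (level-order array): [16, 4, 24, None, None, 23, 29, 20, None, None, 41, None, None, None, 49]
Compute height bottom-up (empty subtree = -1):
  height(4) = 1 + max(-1, -1) = 0
  height(20) = 1 + max(-1, -1) = 0
  height(23) = 1 + max(0, -1) = 1
  height(49) = 1 + max(-1, -1) = 0
  height(41) = 1 + max(-1, 0) = 1
  height(29) = 1 + max(-1, 1) = 2
  height(24) = 1 + max(1, 2) = 3
  height(16) = 1 + max(0, 3) = 4
Height = 4


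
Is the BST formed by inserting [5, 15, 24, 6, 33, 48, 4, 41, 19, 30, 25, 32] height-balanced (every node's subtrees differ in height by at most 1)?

Tree (level-order array): [5, 4, 15, None, None, 6, 24, None, None, 19, 33, None, None, 30, 48, 25, 32, 41]
Definition: a tree is height-balanced if, at every node, |h(left) - h(right)| <= 1 (empty subtree has height -1).
Bottom-up per-node check:
  node 4: h_left=-1, h_right=-1, diff=0 [OK], height=0
  node 6: h_left=-1, h_right=-1, diff=0 [OK], height=0
  node 19: h_left=-1, h_right=-1, diff=0 [OK], height=0
  node 25: h_left=-1, h_right=-1, diff=0 [OK], height=0
  node 32: h_left=-1, h_right=-1, diff=0 [OK], height=0
  node 30: h_left=0, h_right=0, diff=0 [OK], height=1
  node 41: h_left=-1, h_right=-1, diff=0 [OK], height=0
  node 48: h_left=0, h_right=-1, diff=1 [OK], height=1
  node 33: h_left=1, h_right=1, diff=0 [OK], height=2
  node 24: h_left=0, h_right=2, diff=2 [FAIL (|0-2|=2 > 1)], height=3
  node 15: h_left=0, h_right=3, diff=3 [FAIL (|0-3|=3 > 1)], height=4
  node 5: h_left=0, h_right=4, diff=4 [FAIL (|0-4|=4 > 1)], height=5
Node 24 violates the condition: |0 - 2| = 2 > 1.
Result: Not balanced


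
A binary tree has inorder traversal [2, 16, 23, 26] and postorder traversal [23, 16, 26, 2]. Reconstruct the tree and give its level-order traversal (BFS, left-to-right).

Inorder:   [2, 16, 23, 26]
Postorder: [23, 16, 26, 2]
Algorithm: postorder visits root last, so walk postorder right-to-left;
each value is the root of the current inorder slice — split it at that
value, recurse on the right subtree first, then the left.
Recursive splits:
  root=2; inorder splits into left=[], right=[16, 23, 26]
  root=26; inorder splits into left=[16, 23], right=[]
  root=16; inorder splits into left=[], right=[23]
  root=23; inorder splits into left=[], right=[]
Reconstructed level-order: [2, 26, 16, 23]


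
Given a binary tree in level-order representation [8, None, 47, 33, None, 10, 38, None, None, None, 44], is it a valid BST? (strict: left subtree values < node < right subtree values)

Level-order array: [8, None, 47, 33, None, 10, 38, None, None, None, 44]
Validate using subtree bounds (lo, hi): at each node, require lo < value < hi,
then recurse left with hi=value and right with lo=value.
Preorder trace (stopping at first violation):
  at node 8 with bounds (-inf, +inf): OK
  at node 47 with bounds (8, +inf): OK
  at node 33 with bounds (8, 47): OK
  at node 10 with bounds (8, 33): OK
  at node 38 with bounds (33, 47): OK
  at node 44 with bounds (38, 47): OK
No violation found at any node.
Result: Valid BST


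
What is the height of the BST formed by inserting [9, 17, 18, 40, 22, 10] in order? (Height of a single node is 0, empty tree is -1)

Insertion order: [9, 17, 18, 40, 22, 10]
Tree (level-order array): [9, None, 17, 10, 18, None, None, None, 40, 22]
Compute height bottom-up (empty subtree = -1):
  height(10) = 1 + max(-1, -1) = 0
  height(22) = 1 + max(-1, -1) = 0
  height(40) = 1 + max(0, -1) = 1
  height(18) = 1 + max(-1, 1) = 2
  height(17) = 1 + max(0, 2) = 3
  height(9) = 1 + max(-1, 3) = 4
Height = 4


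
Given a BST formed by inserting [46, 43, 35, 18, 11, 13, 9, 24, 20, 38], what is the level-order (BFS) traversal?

Tree insertion order: [46, 43, 35, 18, 11, 13, 9, 24, 20, 38]
Tree (level-order array): [46, 43, None, 35, None, 18, 38, 11, 24, None, None, 9, 13, 20]
BFS from the root, enqueuing left then right child of each popped node:
  queue [46] -> pop 46, enqueue [43], visited so far: [46]
  queue [43] -> pop 43, enqueue [35], visited so far: [46, 43]
  queue [35] -> pop 35, enqueue [18, 38], visited so far: [46, 43, 35]
  queue [18, 38] -> pop 18, enqueue [11, 24], visited so far: [46, 43, 35, 18]
  queue [38, 11, 24] -> pop 38, enqueue [none], visited so far: [46, 43, 35, 18, 38]
  queue [11, 24] -> pop 11, enqueue [9, 13], visited so far: [46, 43, 35, 18, 38, 11]
  queue [24, 9, 13] -> pop 24, enqueue [20], visited so far: [46, 43, 35, 18, 38, 11, 24]
  queue [9, 13, 20] -> pop 9, enqueue [none], visited so far: [46, 43, 35, 18, 38, 11, 24, 9]
  queue [13, 20] -> pop 13, enqueue [none], visited so far: [46, 43, 35, 18, 38, 11, 24, 9, 13]
  queue [20] -> pop 20, enqueue [none], visited so far: [46, 43, 35, 18, 38, 11, 24, 9, 13, 20]
Result: [46, 43, 35, 18, 38, 11, 24, 9, 13, 20]


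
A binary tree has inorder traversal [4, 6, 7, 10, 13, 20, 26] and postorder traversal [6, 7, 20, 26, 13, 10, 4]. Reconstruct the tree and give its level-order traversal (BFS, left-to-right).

Inorder:   [4, 6, 7, 10, 13, 20, 26]
Postorder: [6, 7, 20, 26, 13, 10, 4]
Algorithm: postorder visits root last, so walk postorder right-to-left;
each value is the root of the current inorder slice — split it at that
value, recurse on the right subtree first, then the left.
Recursive splits:
  root=4; inorder splits into left=[], right=[6, 7, 10, 13, 20, 26]
  root=10; inorder splits into left=[6, 7], right=[13, 20, 26]
  root=13; inorder splits into left=[], right=[20, 26]
  root=26; inorder splits into left=[20], right=[]
  root=20; inorder splits into left=[], right=[]
  root=7; inorder splits into left=[6], right=[]
  root=6; inorder splits into left=[], right=[]
Reconstructed level-order: [4, 10, 7, 13, 6, 26, 20]


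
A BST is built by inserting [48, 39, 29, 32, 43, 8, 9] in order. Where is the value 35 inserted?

Starting tree (level order): [48, 39, None, 29, 43, 8, 32, None, None, None, 9]
Insertion path: 48 -> 39 -> 29 -> 32
Result: insert 35 as right child of 32
Final tree (level order): [48, 39, None, 29, 43, 8, 32, None, None, None, 9, None, 35]


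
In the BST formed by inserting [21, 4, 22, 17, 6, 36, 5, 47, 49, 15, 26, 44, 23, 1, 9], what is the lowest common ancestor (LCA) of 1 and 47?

Tree insertion order: [21, 4, 22, 17, 6, 36, 5, 47, 49, 15, 26, 44, 23, 1, 9]
Tree (level-order array): [21, 4, 22, 1, 17, None, 36, None, None, 6, None, 26, 47, 5, 15, 23, None, 44, 49, None, None, 9]
In a BST, the LCA of p=1, q=47 is the first node v on the
root-to-leaf path with p <= v <= q (go left if both < v, right if both > v).
Walk from root:
  at 21: 1 <= 21 <= 47, this is the LCA
LCA = 21


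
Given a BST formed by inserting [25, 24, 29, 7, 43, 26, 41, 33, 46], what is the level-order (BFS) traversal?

Tree insertion order: [25, 24, 29, 7, 43, 26, 41, 33, 46]
Tree (level-order array): [25, 24, 29, 7, None, 26, 43, None, None, None, None, 41, 46, 33]
BFS from the root, enqueuing left then right child of each popped node:
  queue [25] -> pop 25, enqueue [24, 29], visited so far: [25]
  queue [24, 29] -> pop 24, enqueue [7], visited so far: [25, 24]
  queue [29, 7] -> pop 29, enqueue [26, 43], visited so far: [25, 24, 29]
  queue [7, 26, 43] -> pop 7, enqueue [none], visited so far: [25, 24, 29, 7]
  queue [26, 43] -> pop 26, enqueue [none], visited so far: [25, 24, 29, 7, 26]
  queue [43] -> pop 43, enqueue [41, 46], visited so far: [25, 24, 29, 7, 26, 43]
  queue [41, 46] -> pop 41, enqueue [33], visited so far: [25, 24, 29, 7, 26, 43, 41]
  queue [46, 33] -> pop 46, enqueue [none], visited so far: [25, 24, 29, 7, 26, 43, 41, 46]
  queue [33] -> pop 33, enqueue [none], visited so far: [25, 24, 29, 7, 26, 43, 41, 46, 33]
Result: [25, 24, 29, 7, 26, 43, 41, 46, 33]


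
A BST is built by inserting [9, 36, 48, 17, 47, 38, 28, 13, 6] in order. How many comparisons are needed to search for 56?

Search path for 56: 9 -> 36 -> 48
Found: False
Comparisons: 3


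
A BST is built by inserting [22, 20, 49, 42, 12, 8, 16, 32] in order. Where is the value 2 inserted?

Starting tree (level order): [22, 20, 49, 12, None, 42, None, 8, 16, 32]
Insertion path: 22 -> 20 -> 12 -> 8
Result: insert 2 as left child of 8
Final tree (level order): [22, 20, 49, 12, None, 42, None, 8, 16, 32, None, 2]


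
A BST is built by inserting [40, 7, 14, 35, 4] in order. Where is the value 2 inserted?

Starting tree (level order): [40, 7, None, 4, 14, None, None, None, 35]
Insertion path: 40 -> 7 -> 4
Result: insert 2 as left child of 4
Final tree (level order): [40, 7, None, 4, 14, 2, None, None, 35]


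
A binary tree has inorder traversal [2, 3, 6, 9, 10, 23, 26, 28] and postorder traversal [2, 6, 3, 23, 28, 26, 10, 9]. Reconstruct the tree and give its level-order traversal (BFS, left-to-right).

Inorder:   [2, 3, 6, 9, 10, 23, 26, 28]
Postorder: [2, 6, 3, 23, 28, 26, 10, 9]
Algorithm: postorder visits root last, so walk postorder right-to-left;
each value is the root of the current inorder slice — split it at that
value, recurse on the right subtree first, then the left.
Recursive splits:
  root=9; inorder splits into left=[2, 3, 6], right=[10, 23, 26, 28]
  root=10; inorder splits into left=[], right=[23, 26, 28]
  root=26; inorder splits into left=[23], right=[28]
  root=28; inorder splits into left=[], right=[]
  root=23; inorder splits into left=[], right=[]
  root=3; inorder splits into left=[2], right=[6]
  root=6; inorder splits into left=[], right=[]
  root=2; inorder splits into left=[], right=[]
Reconstructed level-order: [9, 3, 10, 2, 6, 26, 23, 28]


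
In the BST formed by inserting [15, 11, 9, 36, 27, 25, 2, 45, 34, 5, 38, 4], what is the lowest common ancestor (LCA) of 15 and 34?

Tree insertion order: [15, 11, 9, 36, 27, 25, 2, 45, 34, 5, 38, 4]
Tree (level-order array): [15, 11, 36, 9, None, 27, 45, 2, None, 25, 34, 38, None, None, 5, None, None, None, None, None, None, 4]
In a BST, the LCA of p=15, q=34 is the first node v on the
root-to-leaf path with p <= v <= q (go left if both < v, right if both > v).
Walk from root:
  at 15: 15 <= 15 <= 34, this is the LCA
LCA = 15


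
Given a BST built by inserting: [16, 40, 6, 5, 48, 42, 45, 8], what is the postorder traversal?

Tree insertion order: [16, 40, 6, 5, 48, 42, 45, 8]
Tree (level-order array): [16, 6, 40, 5, 8, None, 48, None, None, None, None, 42, None, None, 45]
Postorder traversal: [5, 8, 6, 45, 42, 48, 40, 16]


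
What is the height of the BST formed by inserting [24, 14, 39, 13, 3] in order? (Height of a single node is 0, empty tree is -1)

Insertion order: [24, 14, 39, 13, 3]
Tree (level-order array): [24, 14, 39, 13, None, None, None, 3]
Compute height bottom-up (empty subtree = -1):
  height(3) = 1 + max(-1, -1) = 0
  height(13) = 1 + max(0, -1) = 1
  height(14) = 1 + max(1, -1) = 2
  height(39) = 1 + max(-1, -1) = 0
  height(24) = 1 + max(2, 0) = 3
Height = 3


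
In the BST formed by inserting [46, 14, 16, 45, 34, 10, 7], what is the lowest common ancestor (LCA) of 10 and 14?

Tree insertion order: [46, 14, 16, 45, 34, 10, 7]
Tree (level-order array): [46, 14, None, 10, 16, 7, None, None, 45, None, None, 34]
In a BST, the LCA of p=10, q=14 is the first node v on the
root-to-leaf path with p <= v <= q (go left if both < v, right if both > v).
Walk from root:
  at 46: both 10 and 14 < 46, go left
  at 14: 10 <= 14 <= 14, this is the LCA
LCA = 14


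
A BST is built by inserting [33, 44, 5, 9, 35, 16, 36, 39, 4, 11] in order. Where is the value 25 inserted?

Starting tree (level order): [33, 5, 44, 4, 9, 35, None, None, None, None, 16, None, 36, 11, None, None, 39]
Insertion path: 33 -> 5 -> 9 -> 16
Result: insert 25 as right child of 16
Final tree (level order): [33, 5, 44, 4, 9, 35, None, None, None, None, 16, None, 36, 11, 25, None, 39]


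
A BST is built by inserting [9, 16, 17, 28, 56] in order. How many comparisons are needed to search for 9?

Search path for 9: 9
Found: True
Comparisons: 1


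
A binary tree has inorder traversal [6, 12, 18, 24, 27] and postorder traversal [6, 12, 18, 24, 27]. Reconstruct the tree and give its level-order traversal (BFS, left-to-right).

Inorder:   [6, 12, 18, 24, 27]
Postorder: [6, 12, 18, 24, 27]
Algorithm: postorder visits root last, so walk postorder right-to-left;
each value is the root of the current inorder slice — split it at that
value, recurse on the right subtree first, then the left.
Recursive splits:
  root=27; inorder splits into left=[6, 12, 18, 24], right=[]
  root=24; inorder splits into left=[6, 12, 18], right=[]
  root=18; inorder splits into left=[6, 12], right=[]
  root=12; inorder splits into left=[6], right=[]
  root=6; inorder splits into left=[], right=[]
Reconstructed level-order: [27, 24, 18, 12, 6]


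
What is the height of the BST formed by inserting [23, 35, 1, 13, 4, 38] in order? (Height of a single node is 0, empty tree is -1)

Insertion order: [23, 35, 1, 13, 4, 38]
Tree (level-order array): [23, 1, 35, None, 13, None, 38, 4]
Compute height bottom-up (empty subtree = -1):
  height(4) = 1 + max(-1, -1) = 0
  height(13) = 1 + max(0, -1) = 1
  height(1) = 1 + max(-1, 1) = 2
  height(38) = 1 + max(-1, -1) = 0
  height(35) = 1 + max(-1, 0) = 1
  height(23) = 1 + max(2, 1) = 3
Height = 3


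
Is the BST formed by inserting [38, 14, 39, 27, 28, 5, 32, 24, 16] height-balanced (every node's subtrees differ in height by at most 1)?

Tree (level-order array): [38, 14, 39, 5, 27, None, None, None, None, 24, 28, 16, None, None, 32]
Definition: a tree is height-balanced if, at every node, |h(left) - h(right)| <= 1 (empty subtree has height -1).
Bottom-up per-node check:
  node 5: h_left=-1, h_right=-1, diff=0 [OK], height=0
  node 16: h_left=-1, h_right=-1, diff=0 [OK], height=0
  node 24: h_left=0, h_right=-1, diff=1 [OK], height=1
  node 32: h_left=-1, h_right=-1, diff=0 [OK], height=0
  node 28: h_left=-1, h_right=0, diff=1 [OK], height=1
  node 27: h_left=1, h_right=1, diff=0 [OK], height=2
  node 14: h_left=0, h_right=2, diff=2 [FAIL (|0-2|=2 > 1)], height=3
  node 39: h_left=-1, h_right=-1, diff=0 [OK], height=0
  node 38: h_left=3, h_right=0, diff=3 [FAIL (|3-0|=3 > 1)], height=4
Node 14 violates the condition: |0 - 2| = 2 > 1.
Result: Not balanced


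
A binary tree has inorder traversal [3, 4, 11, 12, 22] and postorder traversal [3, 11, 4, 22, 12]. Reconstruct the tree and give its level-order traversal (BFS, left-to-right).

Inorder:   [3, 4, 11, 12, 22]
Postorder: [3, 11, 4, 22, 12]
Algorithm: postorder visits root last, so walk postorder right-to-left;
each value is the root of the current inorder slice — split it at that
value, recurse on the right subtree first, then the left.
Recursive splits:
  root=12; inorder splits into left=[3, 4, 11], right=[22]
  root=22; inorder splits into left=[], right=[]
  root=4; inorder splits into left=[3], right=[11]
  root=11; inorder splits into left=[], right=[]
  root=3; inorder splits into left=[], right=[]
Reconstructed level-order: [12, 4, 22, 3, 11]


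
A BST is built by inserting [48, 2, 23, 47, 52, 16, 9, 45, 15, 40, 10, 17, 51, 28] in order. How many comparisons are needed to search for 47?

Search path for 47: 48 -> 2 -> 23 -> 47
Found: True
Comparisons: 4


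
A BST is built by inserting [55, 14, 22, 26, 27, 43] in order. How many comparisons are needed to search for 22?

Search path for 22: 55 -> 14 -> 22
Found: True
Comparisons: 3


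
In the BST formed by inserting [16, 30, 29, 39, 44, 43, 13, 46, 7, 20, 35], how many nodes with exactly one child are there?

Tree built from: [16, 30, 29, 39, 44, 43, 13, 46, 7, 20, 35]
Tree (level-order array): [16, 13, 30, 7, None, 29, 39, None, None, 20, None, 35, 44, None, None, None, None, 43, 46]
Rule: These are nodes with exactly 1 non-null child.
Per-node child counts:
  node 16: 2 child(ren)
  node 13: 1 child(ren)
  node 7: 0 child(ren)
  node 30: 2 child(ren)
  node 29: 1 child(ren)
  node 20: 0 child(ren)
  node 39: 2 child(ren)
  node 35: 0 child(ren)
  node 44: 2 child(ren)
  node 43: 0 child(ren)
  node 46: 0 child(ren)
Matching nodes: [13, 29]
Count of nodes with exactly one child: 2


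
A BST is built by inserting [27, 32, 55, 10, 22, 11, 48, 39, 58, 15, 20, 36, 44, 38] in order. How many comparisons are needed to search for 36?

Search path for 36: 27 -> 32 -> 55 -> 48 -> 39 -> 36
Found: True
Comparisons: 6


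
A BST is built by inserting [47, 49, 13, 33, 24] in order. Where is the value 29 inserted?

Starting tree (level order): [47, 13, 49, None, 33, None, None, 24]
Insertion path: 47 -> 13 -> 33 -> 24
Result: insert 29 as right child of 24
Final tree (level order): [47, 13, 49, None, 33, None, None, 24, None, None, 29]


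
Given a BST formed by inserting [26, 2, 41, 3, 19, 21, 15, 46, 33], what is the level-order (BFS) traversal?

Tree insertion order: [26, 2, 41, 3, 19, 21, 15, 46, 33]
Tree (level-order array): [26, 2, 41, None, 3, 33, 46, None, 19, None, None, None, None, 15, 21]
BFS from the root, enqueuing left then right child of each popped node:
  queue [26] -> pop 26, enqueue [2, 41], visited so far: [26]
  queue [2, 41] -> pop 2, enqueue [3], visited so far: [26, 2]
  queue [41, 3] -> pop 41, enqueue [33, 46], visited so far: [26, 2, 41]
  queue [3, 33, 46] -> pop 3, enqueue [19], visited so far: [26, 2, 41, 3]
  queue [33, 46, 19] -> pop 33, enqueue [none], visited so far: [26, 2, 41, 3, 33]
  queue [46, 19] -> pop 46, enqueue [none], visited so far: [26, 2, 41, 3, 33, 46]
  queue [19] -> pop 19, enqueue [15, 21], visited so far: [26, 2, 41, 3, 33, 46, 19]
  queue [15, 21] -> pop 15, enqueue [none], visited so far: [26, 2, 41, 3, 33, 46, 19, 15]
  queue [21] -> pop 21, enqueue [none], visited so far: [26, 2, 41, 3, 33, 46, 19, 15, 21]
Result: [26, 2, 41, 3, 33, 46, 19, 15, 21]


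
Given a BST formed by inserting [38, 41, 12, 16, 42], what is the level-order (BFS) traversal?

Tree insertion order: [38, 41, 12, 16, 42]
Tree (level-order array): [38, 12, 41, None, 16, None, 42]
BFS from the root, enqueuing left then right child of each popped node:
  queue [38] -> pop 38, enqueue [12, 41], visited so far: [38]
  queue [12, 41] -> pop 12, enqueue [16], visited so far: [38, 12]
  queue [41, 16] -> pop 41, enqueue [42], visited so far: [38, 12, 41]
  queue [16, 42] -> pop 16, enqueue [none], visited so far: [38, 12, 41, 16]
  queue [42] -> pop 42, enqueue [none], visited so far: [38, 12, 41, 16, 42]
Result: [38, 12, 41, 16, 42]


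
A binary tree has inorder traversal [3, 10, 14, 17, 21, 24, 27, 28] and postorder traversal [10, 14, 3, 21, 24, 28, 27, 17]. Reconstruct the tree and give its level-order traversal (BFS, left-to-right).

Inorder:   [3, 10, 14, 17, 21, 24, 27, 28]
Postorder: [10, 14, 3, 21, 24, 28, 27, 17]
Algorithm: postorder visits root last, so walk postorder right-to-left;
each value is the root of the current inorder slice — split it at that
value, recurse on the right subtree first, then the left.
Recursive splits:
  root=17; inorder splits into left=[3, 10, 14], right=[21, 24, 27, 28]
  root=27; inorder splits into left=[21, 24], right=[28]
  root=28; inorder splits into left=[], right=[]
  root=24; inorder splits into left=[21], right=[]
  root=21; inorder splits into left=[], right=[]
  root=3; inorder splits into left=[], right=[10, 14]
  root=14; inorder splits into left=[10], right=[]
  root=10; inorder splits into left=[], right=[]
Reconstructed level-order: [17, 3, 27, 14, 24, 28, 10, 21]


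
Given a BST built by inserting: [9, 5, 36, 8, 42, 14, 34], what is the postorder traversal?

Tree insertion order: [9, 5, 36, 8, 42, 14, 34]
Tree (level-order array): [9, 5, 36, None, 8, 14, 42, None, None, None, 34]
Postorder traversal: [8, 5, 34, 14, 42, 36, 9]


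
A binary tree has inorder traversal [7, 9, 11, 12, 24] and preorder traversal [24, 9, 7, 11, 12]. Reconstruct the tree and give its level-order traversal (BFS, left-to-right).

Inorder:  [7, 9, 11, 12, 24]
Preorder: [24, 9, 7, 11, 12]
Algorithm: preorder visits root first, so consume preorder in order;
for each root, split the current inorder slice at that value into
left-subtree inorder and right-subtree inorder, then recurse.
Recursive splits:
  root=24; inorder splits into left=[7, 9, 11, 12], right=[]
  root=9; inorder splits into left=[7], right=[11, 12]
  root=7; inorder splits into left=[], right=[]
  root=11; inorder splits into left=[], right=[12]
  root=12; inorder splits into left=[], right=[]
Reconstructed level-order: [24, 9, 7, 11, 12]


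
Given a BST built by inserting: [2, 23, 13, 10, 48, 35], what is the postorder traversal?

Tree insertion order: [2, 23, 13, 10, 48, 35]
Tree (level-order array): [2, None, 23, 13, 48, 10, None, 35]
Postorder traversal: [10, 13, 35, 48, 23, 2]


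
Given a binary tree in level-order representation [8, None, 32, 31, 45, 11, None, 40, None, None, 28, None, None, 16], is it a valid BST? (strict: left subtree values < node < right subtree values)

Level-order array: [8, None, 32, 31, 45, 11, None, 40, None, None, 28, None, None, 16]
Validate using subtree bounds (lo, hi): at each node, require lo < value < hi,
then recurse left with hi=value and right with lo=value.
Preorder trace (stopping at first violation):
  at node 8 with bounds (-inf, +inf): OK
  at node 32 with bounds (8, +inf): OK
  at node 31 with bounds (8, 32): OK
  at node 11 with bounds (8, 31): OK
  at node 28 with bounds (11, 31): OK
  at node 16 with bounds (11, 28): OK
  at node 45 with bounds (32, +inf): OK
  at node 40 with bounds (32, 45): OK
No violation found at any node.
Result: Valid BST


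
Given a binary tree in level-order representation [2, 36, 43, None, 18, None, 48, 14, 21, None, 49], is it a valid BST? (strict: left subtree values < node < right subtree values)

Level-order array: [2, 36, 43, None, 18, None, 48, 14, 21, None, 49]
Validate using subtree bounds (lo, hi): at each node, require lo < value < hi,
then recurse left with hi=value and right with lo=value.
Preorder trace (stopping at first violation):
  at node 2 with bounds (-inf, +inf): OK
  at node 36 with bounds (-inf, 2): VIOLATION
Node 36 violates its bound: not (-inf < 36 < 2).
Result: Not a valid BST


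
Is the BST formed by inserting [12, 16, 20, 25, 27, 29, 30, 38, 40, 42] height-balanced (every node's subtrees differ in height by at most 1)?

Tree (level-order array): [12, None, 16, None, 20, None, 25, None, 27, None, 29, None, 30, None, 38, None, 40, None, 42]
Definition: a tree is height-balanced if, at every node, |h(left) - h(right)| <= 1 (empty subtree has height -1).
Bottom-up per-node check:
  node 42: h_left=-1, h_right=-1, diff=0 [OK], height=0
  node 40: h_left=-1, h_right=0, diff=1 [OK], height=1
  node 38: h_left=-1, h_right=1, diff=2 [FAIL (|-1-1|=2 > 1)], height=2
  node 30: h_left=-1, h_right=2, diff=3 [FAIL (|-1-2|=3 > 1)], height=3
  node 29: h_left=-1, h_right=3, diff=4 [FAIL (|-1-3|=4 > 1)], height=4
  node 27: h_left=-1, h_right=4, diff=5 [FAIL (|-1-4|=5 > 1)], height=5
  node 25: h_left=-1, h_right=5, diff=6 [FAIL (|-1-5|=6 > 1)], height=6
  node 20: h_left=-1, h_right=6, diff=7 [FAIL (|-1-6|=7 > 1)], height=7
  node 16: h_left=-1, h_right=7, diff=8 [FAIL (|-1-7|=8 > 1)], height=8
  node 12: h_left=-1, h_right=8, diff=9 [FAIL (|-1-8|=9 > 1)], height=9
Node 38 violates the condition: |-1 - 1| = 2 > 1.
Result: Not balanced


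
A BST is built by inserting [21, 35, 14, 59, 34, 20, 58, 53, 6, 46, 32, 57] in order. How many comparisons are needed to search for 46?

Search path for 46: 21 -> 35 -> 59 -> 58 -> 53 -> 46
Found: True
Comparisons: 6


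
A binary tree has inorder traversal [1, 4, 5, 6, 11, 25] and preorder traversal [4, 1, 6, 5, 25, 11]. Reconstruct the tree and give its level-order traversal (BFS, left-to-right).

Inorder:  [1, 4, 5, 6, 11, 25]
Preorder: [4, 1, 6, 5, 25, 11]
Algorithm: preorder visits root first, so consume preorder in order;
for each root, split the current inorder slice at that value into
left-subtree inorder and right-subtree inorder, then recurse.
Recursive splits:
  root=4; inorder splits into left=[1], right=[5, 6, 11, 25]
  root=1; inorder splits into left=[], right=[]
  root=6; inorder splits into left=[5], right=[11, 25]
  root=5; inorder splits into left=[], right=[]
  root=25; inorder splits into left=[11], right=[]
  root=11; inorder splits into left=[], right=[]
Reconstructed level-order: [4, 1, 6, 5, 25, 11]


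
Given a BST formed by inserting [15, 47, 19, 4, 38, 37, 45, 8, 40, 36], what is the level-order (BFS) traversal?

Tree insertion order: [15, 47, 19, 4, 38, 37, 45, 8, 40, 36]
Tree (level-order array): [15, 4, 47, None, 8, 19, None, None, None, None, 38, 37, 45, 36, None, 40]
BFS from the root, enqueuing left then right child of each popped node:
  queue [15] -> pop 15, enqueue [4, 47], visited so far: [15]
  queue [4, 47] -> pop 4, enqueue [8], visited so far: [15, 4]
  queue [47, 8] -> pop 47, enqueue [19], visited so far: [15, 4, 47]
  queue [8, 19] -> pop 8, enqueue [none], visited so far: [15, 4, 47, 8]
  queue [19] -> pop 19, enqueue [38], visited so far: [15, 4, 47, 8, 19]
  queue [38] -> pop 38, enqueue [37, 45], visited so far: [15, 4, 47, 8, 19, 38]
  queue [37, 45] -> pop 37, enqueue [36], visited so far: [15, 4, 47, 8, 19, 38, 37]
  queue [45, 36] -> pop 45, enqueue [40], visited so far: [15, 4, 47, 8, 19, 38, 37, 45]
  queue [36, 40] -> pop 36, enqueue [none], visited so far: [15, 4, 47, 8, 19, 38, 37, 45, 36]
  queue [40] -> pop 40, enqueue [none], visited so far: [15, 4, 47, 8, 19, 38, 37, 45, 36, 40]
Result: [15, 4, 47, 8, 19, 38, 37, 45, 36, 40]


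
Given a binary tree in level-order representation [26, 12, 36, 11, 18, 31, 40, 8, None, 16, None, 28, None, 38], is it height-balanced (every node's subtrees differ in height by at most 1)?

Tree (level-order array): [26, 12, 36, 11, 18, 31, 40, 8, None, 16, None, 28, None, 38]
Definition: a tree is height-balanced if, at every node, |h(left) - h(right)| <= 1 (empty subtree has height -1).
Bottom-up per-node check:
  node 8: h_left=-1, h_right=-1, diff=0 [OK], height=0
  node 11: h_left=0, h_right=-1, diff=1 [OK], height=1
  node 16: h_left=-1, h_right=-1, diff=0 [OK], height=0
  node 18: h_left=0, h_right=-1, diff=1 [OK], height=1
  node 12: h_left=1, h_right=1, diff=0 [OK], height=2
  node 28: h_left=-1, h_right=-1, diff=0 [OK], height=0
  node 31: h_left=0, h_right=-1, diff=1 [OK], height=1
  node 38: h_left=-1, h_right=-1, diff=0 [OK], height=0
  node 40: h_left=0, h_right=-1, diff=1 [OK], height=1
  node 36: h_left=1, h_right=1, diff=0 [OK], height=2
  node 26: h_left=2, h_right=2, diff=0 [OK], height=3
All nodes satisfy the balance condition.
Result: Balanced


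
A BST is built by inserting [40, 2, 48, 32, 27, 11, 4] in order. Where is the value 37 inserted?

Starting tree (level order): [40, 2, 48, None, 32, None, None, 27, None, 11, None, 4]
Insertion path: 40 -> 2 -> 32
Result: insert 37 as right child of 32
Final tree (level order): [40, 2, 48, None, 32, None, None, 27, 37, 11, None, None, None, 4]


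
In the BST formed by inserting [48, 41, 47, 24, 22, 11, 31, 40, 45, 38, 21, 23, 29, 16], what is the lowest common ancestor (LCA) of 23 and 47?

Tree insertion order: [48, 41, 47, 24, 22, 11, 31, 40, 45, 38, 21, 23, 29, 16]
Tree (level-order array): [48, 41, None, 24, 47, 22, 31, 45, None, 11, 23, 29, 40, None, None, None, 21, None, None, None, None, 38, None, 16]
In a BST, the LCA of p=23, q=47 is the first node v on the
root-to-leaf path with p <= v <= q (go left if both < v, right if both > v).
Walk from root:
  at 48: both 23 and 47 < 48, go left
  at 41: 23 <= 41 <= 47, this is the LCA
LCA = 41


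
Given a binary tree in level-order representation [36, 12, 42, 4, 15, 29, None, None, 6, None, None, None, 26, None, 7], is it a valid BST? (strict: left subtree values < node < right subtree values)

Level-order array: [36, 12, 42, 4, 15, 29, None, None, 6, None, None, None, 26, None, 7]
Validate using subtree bounds (lo, hi): at each node, require lo < value < hi,
then recurse left with hi=value and right with lo=value.
Preorder trace (stopping at first violation):
  at node 36 with bounds (-inf, +inf): OK
  at node 12 with bounds (-inf, 36): OK
  at node 4 with bounds (-inf, 12): OK
  at node 6 with bounds (4, 12): OK
  at node 7 with bounds (6, 12): OK
  at node 15 with bounds (12, 36): OK
  at node 42 with bounds (36, +inf): OK
  at node 29 with bounds (36, 42): VIOLATION
Node 29 violates its bound: not (36 < 29 < 42).
Result: Not a valid BST


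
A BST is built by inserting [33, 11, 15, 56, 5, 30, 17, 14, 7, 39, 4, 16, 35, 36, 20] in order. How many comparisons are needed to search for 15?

Search path for 15: 33 -> 11 -> 15
Found: True
Comparisons: 3


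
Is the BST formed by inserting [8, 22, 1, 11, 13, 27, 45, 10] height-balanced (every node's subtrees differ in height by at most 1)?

Tree (level-order array): [8, 1, 22, None, None, 11, 27, 10, 13, None, 45]
Definition: a tree is height-balanced if, at every node, |h(left) - h(right)| <= 1 (empty subtree has height -1).
Bottom-up per-node check:
  node 1: h_left=-1, h_right=-1, diff=0 [OK], height=0
  node 10: h_left=-1, h_right=-1, diff=0 [OK], height=0
  node 13: h_left=-1, h_right=-1, diff=0 [OK], height=0
  node 11: h_left=0, h_right=0, diff=0 [OK], height=1
  node 45: h_left=-1, h_right=-1, diff=0 [OK], height=0
  node 27: h_left=-1, h_right=0, diff=1 [OK], height=1
  node 22: h_left=1, h_right=1, diff=0 [OK], height=2
  node 8: h_left=0, h_right=2, diff=2 [FAIL (|0-2|=2 > 1)], height=3
Node 8 violates the condition: |0 - 2| = 2 > 1.
Result: Not balanced


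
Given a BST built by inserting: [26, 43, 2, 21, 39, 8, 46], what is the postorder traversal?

Tree insertion order: [26, 43, 2, 21, 39, 8, 46]
Tree (level-order array): [26, 2, 43, None, 21, 39, 46, 8]
Postorder traversal: [8, 21, 2, 39, 46, 43, 26]


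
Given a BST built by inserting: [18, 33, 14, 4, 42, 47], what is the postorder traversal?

Tree insertion order: [18, 33, 14, 4, 42, 47]
Tree (level-order array): [18, 14, 33, 4, None, None, 42, None, None, None, 47]
Postorder traversal: [4, 14, 47, 42, 33, 18]


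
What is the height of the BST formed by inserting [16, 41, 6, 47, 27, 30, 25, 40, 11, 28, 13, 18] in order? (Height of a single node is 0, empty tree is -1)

Insertion order: [16, 41, 6, 47, 27, 30, 25, 40, 11, 28, 13, 18]
Tree (level-order array): [16, 6, 41, None, 11, 27, 47, None, 13, 25, 30, None, None, None, None, 18, None, 28, 40]
Compute height bottom-up (empty subtree = -1):
  height(13) = 1 + max(-1, -1) = 0
  height(11) = 1 + max(-1, 0) = 1
  height(6) = 1 + max(-1, 1) = 2
  height(18) = 1 + max(-1, -1) = 0
  height(25) = 1 + max(0, -1) = 1
  height(28) = 1 + max(-1, -1) = 0
  height(40) = 1 + max(-1, -1) = 0
  height(30) = 1 + max(0, 0) = 1
  height(27) = 1 + max(1, 1) = 2
  height(47) = 1 + max(-1, -1) = 0
  height(41) = 1 + max(2, 0) = 3
  height(16) = 1 + max(2, 3) = 4
Height = 4
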